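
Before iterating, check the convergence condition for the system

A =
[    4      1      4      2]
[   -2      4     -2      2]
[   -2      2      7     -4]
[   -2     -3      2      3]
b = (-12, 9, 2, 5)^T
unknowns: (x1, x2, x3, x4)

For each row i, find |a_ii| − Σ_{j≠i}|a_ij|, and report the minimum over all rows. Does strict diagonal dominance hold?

-4

row 1: |4| − (1+4+2) = -3
row 2: |4| − (2+2+2) = -2
row 3: |7| − (2+2+4) = -1
row 4: |3| − (2+3+2) = -4
minimum over rows = -4 → not strictly diagonally dominant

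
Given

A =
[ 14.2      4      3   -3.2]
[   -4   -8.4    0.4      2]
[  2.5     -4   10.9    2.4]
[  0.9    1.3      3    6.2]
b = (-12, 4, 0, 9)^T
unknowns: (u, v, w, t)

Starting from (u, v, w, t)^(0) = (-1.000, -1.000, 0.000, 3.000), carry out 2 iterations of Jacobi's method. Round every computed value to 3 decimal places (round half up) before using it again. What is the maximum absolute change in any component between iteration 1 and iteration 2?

0.852

Iteration 1:
  u = (-12 - (4)·-1.000 - (3)·0.000 - (-3.2)·3.000) / (14.2) = 0.113
  v = (4 - (-4)·-1.000 - (0.4)·0.000 - (2)·3.000) / (-8.4) = 0.714
  w = (0 - (2.5)·-1.000 - (-4)·-1.000 - (2.4)·3.000) / (10.9) = -0.798
  t = (9 - (0.9)·-1.000 - (1.3)·-1.000 - (3)·0.000) / (6.2) = 1.806
Iteration 2:
  u = (-12 - (4)·0.714 - (3)·-0.798 - (-3.2)·1.806) / (14.2) = -0.471
  v = (4 - (-4)·0.113 - (0.4)·-0.798 - (2)·1.806) / (-8.4) = -0.138
  w = (0 - (2.5)·0.113 - (-4)·0.714 - (2.4)·1.806) / (10.9) = -0.162
  t = (9 - (0.9)·0.113 - (1.3)·0.714 - (3)·-0.798) / (6.2) = 1.672
Change: (-0.584, -0.852, 0.636, -0.134) → max |·| = 0.852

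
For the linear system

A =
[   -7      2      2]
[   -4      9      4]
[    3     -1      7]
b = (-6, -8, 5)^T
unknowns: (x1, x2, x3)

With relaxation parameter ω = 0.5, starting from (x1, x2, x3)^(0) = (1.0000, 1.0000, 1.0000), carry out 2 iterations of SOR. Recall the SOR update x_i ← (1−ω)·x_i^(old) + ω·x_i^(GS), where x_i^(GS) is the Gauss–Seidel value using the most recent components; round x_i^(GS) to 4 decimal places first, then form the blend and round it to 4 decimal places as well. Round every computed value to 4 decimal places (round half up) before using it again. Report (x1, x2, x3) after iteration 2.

Iteration 1:
  x1: GS value = (-6 - (2)·1.0000 - (2)·1.0000) / (-7) = 1.4286;  x1 ← (1−ω)·1.0000 + ω·1.4286 = 1.2143
  x2: GS value = (-8 - (-4)·1.2143 - (4)·1.0000) / (9) = -0.7936;  x2 ← (1−ω)·1.0000 + ω·-0.7936 = 0.1032
  x3: GS value = (5 - (3)·1.2143 - (-1)·0.1032) / (7) = 0.2086;  x3 ← (1−ω)·1.0000 + ω·0.2086 = 0.6043
Iteration 2:
  x1: GS value = (-6 - (2)·0.1032 - (2)·0.6043) / (-7) = 1.0593;  x1 ← (1−ω)·1.2143 + ω·1.0593 = 1.1368
  x2: GS value = (-8 - (-4)·1.1368 - (4)·0.6043) / (9) = -0.6522;  x2 ← (1−ω)·0.1032 + ω·-0.6522 = -0.2745
  x3: GS value = (5 - (3)·1.1368 - (-1)·-0.2745) / (7) = 0.1879;  x3 ← (1−ω)·0.6043 + ω·0.1879 = 0.3961

(1.1368, -0.2745, 0.3961)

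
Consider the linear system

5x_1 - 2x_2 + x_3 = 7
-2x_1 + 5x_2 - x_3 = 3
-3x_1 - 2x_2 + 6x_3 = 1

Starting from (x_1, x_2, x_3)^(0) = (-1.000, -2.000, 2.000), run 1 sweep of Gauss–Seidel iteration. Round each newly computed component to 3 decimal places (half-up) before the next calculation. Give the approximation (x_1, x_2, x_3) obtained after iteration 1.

Iteration 1:
  x_1 = (7 - (-2)·-2.000 - (1)·2.000) / (5) = 0.200
  x_2 = (3 - (-2)·0.200 - (-1)·2.000) / (5) = 1.080
  x_3 = (1 - (-3)·0.200 - (-2)·1.080) / (6) = 0.627

(0.200, 1.080, 0.627)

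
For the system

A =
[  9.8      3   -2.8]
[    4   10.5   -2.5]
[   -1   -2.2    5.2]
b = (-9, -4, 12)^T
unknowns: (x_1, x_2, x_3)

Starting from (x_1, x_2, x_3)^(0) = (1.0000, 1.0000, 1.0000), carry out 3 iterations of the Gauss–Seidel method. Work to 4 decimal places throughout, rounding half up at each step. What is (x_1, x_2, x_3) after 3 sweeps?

Iteration 1:
  x_1 = (-9 - (3)·1.0000 - (-2.8)·1.0000) / (9.8) = -0.9388
  x_2 = (-4 - (4)·-0.9388 - (-2.5)·1.0000) / (10.5) = 0.2148
  x_3 = (12 - (-1)·-0.9388 - (-2.2)·0.2148) / (5.2) = 2.2180
Iteration 2:
  x_1 = (-9 - (3)·0.2148 - (-2.8)·2.2180) / (9.8) = -0.3504
  x_2 = (-4 - (4)·-0.3504 - (-2.5)·2.2180) / (10.5) = 0.2806
  x_3 = (12 - (-1)·-0.3504 - (-2.2)·0.2806) / (5.2) = 2.3590
Iteration 3:
  x_1 = (-9 - (3)·0.2806 - (-2.8)·2.3590) / (9.8) = -0.3303
  x_2 = (-4 - (4)·-0.3303 - (-2.5)·2.3590) / (10.5) = 0.3065
  x_3 = (12 - (-1)·-0.3303 - (-2.2)·0.3065) / (5.2) = 2.3738

(-0.3303, 0.3065, 2.3738)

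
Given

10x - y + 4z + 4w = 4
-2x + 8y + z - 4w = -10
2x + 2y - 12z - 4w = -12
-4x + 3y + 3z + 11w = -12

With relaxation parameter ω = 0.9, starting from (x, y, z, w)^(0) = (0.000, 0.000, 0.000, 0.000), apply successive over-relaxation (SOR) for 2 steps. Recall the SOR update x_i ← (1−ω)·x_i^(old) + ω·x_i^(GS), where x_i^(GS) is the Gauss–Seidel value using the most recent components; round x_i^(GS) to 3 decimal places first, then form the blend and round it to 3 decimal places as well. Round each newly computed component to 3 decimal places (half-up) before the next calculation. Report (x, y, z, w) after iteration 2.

Iteration 1:
  x: GS value = (4 - (-1)·0.000 - (4)·0.000 - (4)·0.000) / (10) = 0.400;  x ← (1−ω)·0.000 + ω·0.400 = 0.360
  y: GS value = (-10 - (-2)·0.360 - (1)·0.000 - (-4)·0.000) / (8) = -1.160;  y ← (1−ω)·0.000 + ω·-1.160 = -1.044
  z: GS value = (-12 - (2)·0.360 - (2)·-1.044 - (-4)·0.000) / (-12) = 0.886;  z ← (1−ω)·0.000 + ω·0.886 = 0.797
  w: GS value = (-12 - (-4)·0.360 - (3)·-1.044 - (3)·0.797) / (11) = -0.893;  w ← (1−ω)·0.000 + ω·-0.893 = -0.804
Iteration 2:
  x: GS value = (4 - (-1)·-1.044 - (4)·0.797 - (4)·-0.804) / (10) = 0.298;  x ← (1−ω)·0.360 + ω·0.298 = 0.304
  y: GS value = (-10 - (-2)·0.304 - (1)·0.797 - (-4)·-0.804) / (8) = -1.676;  y ← (1−ω)·-1.044 + ω·-1.676 = -1.613
  z: GS value = (-12 - (2)·0.304 - (2)·-1.613 - (-4)·-0.804) / (-12) = 1.050;  z ← (1−ω)·0.797 + ω·1.050 = 1.025
  w: GS value = (-12 - (-4)·0.304 - (3)·-1.613 - (3)·1.025) / (11) = -0.820;  w ← (1−ω)·-0.804 + ω·-0.820 = -0.818

(0.304, -1.613, 1.025, -0.818)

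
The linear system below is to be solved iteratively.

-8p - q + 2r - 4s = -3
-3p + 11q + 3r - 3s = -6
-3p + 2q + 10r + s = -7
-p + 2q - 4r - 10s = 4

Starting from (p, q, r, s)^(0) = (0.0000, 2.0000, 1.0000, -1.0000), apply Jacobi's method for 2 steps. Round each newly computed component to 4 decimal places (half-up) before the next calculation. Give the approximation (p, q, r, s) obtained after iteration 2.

Iteration 1:
  p = (-3 - (-1)·2.0000 - (2)·1.0000 - (-4)·-1.0000) / (-8) = 0.8750
  q = (-6 - (-3)·0.0000 - (3)·1.0000 - (-3)·-1.0000) / (11) = -1.0909
  r = (-7 - (-3)·0.0000 - (2)·2.0000 - (1)·-1.0000) / (10) = -1.0000
  s = (4 - (-1)·0.0000 - (2)·2.0000 - (-4)·1.0000) / (-10) = -0.4000
Iteration 2:
  p = (-3 - (-1)·-1.0909 - (2)·-1.0000 - (-4)·-0.4000) / (-8) = 0.4614
  q = (-6 - (-3)·0.8750 - (3)·-1.0000 - (-3)·-0.4000) / (11) = -0.1432
  r = (-7 - (-3)·0.8750 - (2)·-1.0909 - (1)·-0.4000) / (10) = -0.1793
  s = (4 - (-1)·0.8750 - (2)·-1.0909 - (-4)·-1.0000) / (-10) = -0.3057

(0.4614, -0.1432, -0.1793, -0.3057)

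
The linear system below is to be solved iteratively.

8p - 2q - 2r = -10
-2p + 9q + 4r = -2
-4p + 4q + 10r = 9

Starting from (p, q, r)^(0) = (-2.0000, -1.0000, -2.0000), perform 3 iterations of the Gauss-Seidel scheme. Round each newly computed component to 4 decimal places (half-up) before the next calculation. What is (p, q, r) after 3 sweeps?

Iteration 1:
  p = (-10 - (-2)·-1.0000 - (-2)·-2.0000) / (8) = -2.0000
  q = (-2 - (-2)·-2.0000 - (4)·-2.0000) / (9) = 0.2222
  r = (9 - (-4)·-2.0000 - (4)·0.2222) / (10) = 0.0111
Iteration 2:
  p = (-10 - (-2)·0.2222 - (-2)·0.0111) / (8) = -1.1917
  q = (-2 - (-2)·-1.1917 - (4)·0.0111) / (9) = -0.4920
  r = (9 - (-4)·-1.1917 - (4)·-0.4920) / (10) = 0.6201
Iteration 3:
  p = (-10 - (-2)·-0.4920 - (-2)·0.6201) / (8) = -1.2180
  q = (-2 - (-2)·-1.2180 - (4)·0.6201) / (9) = -0.7685
  r = (9 - (-4)·-1.2180 - (4)·-0.7685) / (10) = 0.7202

(-1.2180, -0.7685, 0.7202)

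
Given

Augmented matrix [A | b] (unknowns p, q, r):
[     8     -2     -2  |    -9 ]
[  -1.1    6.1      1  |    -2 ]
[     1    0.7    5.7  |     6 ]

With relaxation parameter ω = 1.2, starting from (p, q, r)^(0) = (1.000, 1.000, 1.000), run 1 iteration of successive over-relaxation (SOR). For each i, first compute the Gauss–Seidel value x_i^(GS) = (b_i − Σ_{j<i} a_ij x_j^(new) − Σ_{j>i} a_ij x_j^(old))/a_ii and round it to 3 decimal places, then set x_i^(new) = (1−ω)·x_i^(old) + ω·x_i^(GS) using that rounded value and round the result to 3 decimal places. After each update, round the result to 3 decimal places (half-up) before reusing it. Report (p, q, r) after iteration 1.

(-0.950, -0.996, 1.410)

Iteration 1:
  p: GS value = (-9 - (-2)·1.000 - (-2)·1.000) / (8) = -0.625;  p ← (1−ω)·1.000 + ω·-0.625 = -0.950
  q: GS value = (-2 - (-1.1)·-0.950 - (1)·1.000) / (6.1) = -0.663;  q ← (1−ω)·1.000 + ω·-0.663 = -0.996
  r: GS value = (6 - (1)·-0.950 - (0.7)·-0.996) / (5.7) = 1.342;  r ← (1−ω)·1.000 + ω·1.342 = 1.410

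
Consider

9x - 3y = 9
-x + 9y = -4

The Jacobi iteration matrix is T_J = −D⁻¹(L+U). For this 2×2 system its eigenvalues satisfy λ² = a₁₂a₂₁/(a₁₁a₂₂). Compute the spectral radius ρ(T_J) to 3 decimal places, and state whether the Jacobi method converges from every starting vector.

0.192

a₁₂a₂₁/(a₁₁a₂₂) = (-3)·(-1) / ((9)·(9)) = 0.037037
ρ = √|0.037037| = √0.037037 = 0.192
ρ < 1, so Jacobi converges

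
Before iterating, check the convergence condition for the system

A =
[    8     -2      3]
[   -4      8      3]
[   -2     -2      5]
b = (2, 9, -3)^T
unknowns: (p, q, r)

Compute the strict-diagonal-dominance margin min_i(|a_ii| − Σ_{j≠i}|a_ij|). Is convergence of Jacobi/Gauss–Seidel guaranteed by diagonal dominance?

1

row 1: |8| − (2+3) = 3
row 2: |8| − (4+3) = 1
row 3: |5| − (2+2) = 1
minimum over rows = 1 → strictly diagonally dominant (convergence guaranteed)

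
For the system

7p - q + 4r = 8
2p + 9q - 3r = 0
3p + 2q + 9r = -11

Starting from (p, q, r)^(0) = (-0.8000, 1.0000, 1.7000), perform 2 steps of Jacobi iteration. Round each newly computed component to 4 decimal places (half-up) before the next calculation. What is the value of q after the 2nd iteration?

-0.4624

Iteration 1:
  p = (8 - (-1)·1.0000 - (4)·1.7000) / (7) = 0.3143
  q = (0 - (2)·-0.8000 - (-3)·1.7000) / (9) = 0.7444
  r = (-11 - (3)·-0.8000 - (2)·1.0000) / (9) = -1.1778
Iteration 2:
  p = (8 - (-1)·0.7444 - (4)·-1.1778) / (7) = 1.9222
  q = (0 - (2)·0.3143 - (-3)·-1.1778) / (9) = -0.4624
  r = (-11 - (3)·0.3143 - (2)·0.7444) / (9) = -1.4924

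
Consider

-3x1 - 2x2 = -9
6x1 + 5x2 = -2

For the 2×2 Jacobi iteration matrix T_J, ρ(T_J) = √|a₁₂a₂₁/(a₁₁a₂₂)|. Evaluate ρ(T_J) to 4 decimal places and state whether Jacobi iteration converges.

0.8944

a₁₂a₂₁/(a₁₁a₂₂) = (-2)·(6) / ((-3)·(5)) = 0.800000
ρ = √|0.800000| = √0.800000 = 0.8944
ρ < 1, so Jacobi converges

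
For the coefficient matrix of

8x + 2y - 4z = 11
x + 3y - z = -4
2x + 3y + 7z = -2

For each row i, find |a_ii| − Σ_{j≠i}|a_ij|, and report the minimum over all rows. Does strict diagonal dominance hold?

1

row 1: |8| − (2+4) = 2
row 2: |3| − (1+1) = 1
row 3: |7| − (2+3) = 2
minimum over rows = 1 → strictly diagonally dominant (convergence guaranteed)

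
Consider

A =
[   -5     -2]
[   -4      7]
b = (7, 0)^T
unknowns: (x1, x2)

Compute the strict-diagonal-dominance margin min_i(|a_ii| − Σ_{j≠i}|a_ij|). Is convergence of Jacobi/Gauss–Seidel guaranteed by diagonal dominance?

row 1: |-5| − (2) = 3
row 2: |7| − (4) = 3
minimum over rows = 3 → strictly diagonally dominant (convergence guaranteed)

3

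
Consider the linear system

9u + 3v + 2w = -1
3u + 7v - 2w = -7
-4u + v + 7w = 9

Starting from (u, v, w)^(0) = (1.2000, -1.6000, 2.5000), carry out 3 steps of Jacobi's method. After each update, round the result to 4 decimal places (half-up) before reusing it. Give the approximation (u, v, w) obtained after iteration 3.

(-0.3005, -0.4789, 1.1402)

Iteration 1:
  u = (-1 - (3)·-1.6000 - (2)·2.5000) / (9) = -0.1333
  v = (-7 - (3)·1.2000 - (-2)·2.5000) / (7) = -0.8000
  w = (9 - (-4)·1.2000 - (1)·-1.6000) / (7) = 2.2000
Iteration 2:
  u = (-1 - (3)·-0.8000 - (2)·2.2000) / (9) = -0.3333
  v = (-7 - (3)·-0.1333 - (-2)·2.2000) / (7) = -0.3143
  w = (9 - (-4)·-0.1333 - (1)·-0.8000) / (7) = 1.3238
Iteration 3:
  u = (-1 - (3)·-0.3143 - (2)·1.3238) / (9) = -0.3005
  v = (-7 - (3)·-0.3333 - (-2)·1.3238) / (7) = -0.4789
  w = (9 - (-4)·-0.3333 - (1)·-0.3143) / (7) = 1.1402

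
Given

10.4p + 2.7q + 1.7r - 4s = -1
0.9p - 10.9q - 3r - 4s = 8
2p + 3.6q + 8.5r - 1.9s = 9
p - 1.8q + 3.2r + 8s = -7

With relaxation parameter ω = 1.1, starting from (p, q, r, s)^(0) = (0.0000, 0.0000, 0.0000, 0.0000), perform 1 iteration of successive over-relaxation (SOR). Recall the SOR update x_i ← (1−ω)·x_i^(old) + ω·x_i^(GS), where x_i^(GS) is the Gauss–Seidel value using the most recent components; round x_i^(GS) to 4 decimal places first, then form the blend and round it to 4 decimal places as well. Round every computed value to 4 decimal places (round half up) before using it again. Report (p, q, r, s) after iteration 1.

Iteration 1:
  p: GS value = (-1 - (2.7)·0.0000 - (1.7)·0.0000 - (-4)·0.0000) / (10.4) = -0.0962;  p ← (1−ω)·0.0000 + ω·-0.0962 = -0.1058
  q: GS value = (8 - (0.9)·-0.1058 - (-3)·0.0000 - (-4)·0.0000) / (-10.9) = -0.7427;  q ← (1−ω)·0.0000 + ω·-0.7427 = -0.8170
  r: GS value = (9 - (2)·-0.1058 - (3.6)·-0.8170 - (-1.9)·0.0000) / (8.5) = 1.4297;  r ← (1−ω)·0.0000 + ω·1.4297 = 1.5727
  s: GS value = (-7 - (1)·-0.1058 - (-1.8)·-0.8170 - (3.2)·1.5727) / (8) = -1.6747;  s ← (1−ω)·0.0000 + ω·-1.6747 = -1.8422

(-0.1058, -0.8170, 1.5727, -1.8422)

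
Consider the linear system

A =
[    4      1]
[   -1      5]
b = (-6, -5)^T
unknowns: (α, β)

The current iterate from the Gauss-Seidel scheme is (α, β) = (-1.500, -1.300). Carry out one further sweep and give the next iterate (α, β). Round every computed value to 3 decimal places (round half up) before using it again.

One sweep:
  α = (-6 - (1)·-1.300) / (4) = -1.175
  β = (-5 - (-1)·-1.175) / (5) = -1.235

(-1.175, -1.235)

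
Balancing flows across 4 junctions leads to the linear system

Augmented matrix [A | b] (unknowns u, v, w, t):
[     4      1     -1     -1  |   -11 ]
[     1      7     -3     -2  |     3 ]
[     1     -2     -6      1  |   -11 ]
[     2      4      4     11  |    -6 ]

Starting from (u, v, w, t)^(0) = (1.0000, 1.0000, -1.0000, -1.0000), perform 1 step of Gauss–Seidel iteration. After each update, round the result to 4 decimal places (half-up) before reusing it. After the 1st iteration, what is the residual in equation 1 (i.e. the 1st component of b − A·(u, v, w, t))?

Iteration 1:
  u = (-11 - (1)·1.0000 - (-1)·-1.0000 - (-1)·-1.0000) / (4) = -3.5000
  v = (3 - (1)·-3.5000 - (-3)·-1.0000 - (-2)·-1.0000) / (7) = 0.2143
  w = (-11 - (1)·-3.5000 - (-2)·0.2143 - (1)·-1.0000) / (-6) = 1.0119
  t = (-6 - (2)·-3.5000 - (4)·0.2143 - (4)·1.0119) / (11) = -0.3550
Residual b − A·x = (3.4426, 7.3256, -0.6450, 0.0002)

3.4426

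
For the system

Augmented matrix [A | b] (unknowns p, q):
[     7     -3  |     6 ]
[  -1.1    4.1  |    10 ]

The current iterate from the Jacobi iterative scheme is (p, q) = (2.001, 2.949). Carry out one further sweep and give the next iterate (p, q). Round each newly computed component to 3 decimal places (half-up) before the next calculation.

One sweep:
  p = (6 - (-3)·2.949) / (7) = 2.121
  q = (10 - (-1.1)·2.001) / (4.1) = 2.976

(2.121, 2.976)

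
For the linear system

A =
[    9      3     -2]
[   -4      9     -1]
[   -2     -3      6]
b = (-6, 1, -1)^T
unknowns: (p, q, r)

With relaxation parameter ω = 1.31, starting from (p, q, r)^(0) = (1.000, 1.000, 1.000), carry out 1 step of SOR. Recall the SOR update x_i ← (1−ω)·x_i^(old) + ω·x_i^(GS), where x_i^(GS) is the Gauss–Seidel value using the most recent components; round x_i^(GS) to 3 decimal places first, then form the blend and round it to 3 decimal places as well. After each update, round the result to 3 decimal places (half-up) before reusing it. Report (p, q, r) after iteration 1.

Iteration 1:
  p: GS value = (-6 - (3)·1.000 - (-2)·1.000) / (9) = -0.778;  p ← (1−ω)·1.000 + ω·-0.778 = -1.329
  q: GS value = (1 - (-4)·-1.329 - (-1)·1.000) / (9) = -0.368;  q ← (1−ω)·1.000 + ω·-0.368 = -0.792
  r: GS value = (-1 - (-2)·-1.329 - (-3)·-0.792) / (6) = -1.006;  r ← (1−ω)·1.000 + ω·-1.006 = -1.628

(-1.329, -0.792, -1.628)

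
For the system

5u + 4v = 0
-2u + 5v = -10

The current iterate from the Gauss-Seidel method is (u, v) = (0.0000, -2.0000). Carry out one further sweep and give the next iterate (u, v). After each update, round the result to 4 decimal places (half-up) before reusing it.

One sweep:
  u = (0 - (4)·-2.0000) / (5) = 1.6000
  v = (-10 - (-2)·1.6000) / (5) = -1.3600

(1.6000, -1.3600)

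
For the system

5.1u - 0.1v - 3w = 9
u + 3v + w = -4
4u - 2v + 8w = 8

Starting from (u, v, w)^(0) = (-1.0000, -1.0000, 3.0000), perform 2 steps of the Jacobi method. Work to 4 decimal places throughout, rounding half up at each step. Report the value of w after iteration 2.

Iteration 1:
  u = (9 - (-0.1)·-1.0000 - (-3)·3.0000) / (5.1) = 3.5098
  v = (-4 - (1)·-1.0000 - (1)·3.0000) / (3) = -2.0000
  w = (8 - (4)·-1.0000 - (-2)·-1.0000) / (8) = 1.2500
Iteration 2:
  u = (9 - (-0.1)·-2.0000 - (-3)·1.2500) / (5.1) = 2.4608
  v = (-4 - (1)·3.5098 - (1)·1.2500) / (3) = -2.9199
  w = (8 - (4)·3.5098 - (-2)·-2.0000) / (8) = -1.2549

-1.2549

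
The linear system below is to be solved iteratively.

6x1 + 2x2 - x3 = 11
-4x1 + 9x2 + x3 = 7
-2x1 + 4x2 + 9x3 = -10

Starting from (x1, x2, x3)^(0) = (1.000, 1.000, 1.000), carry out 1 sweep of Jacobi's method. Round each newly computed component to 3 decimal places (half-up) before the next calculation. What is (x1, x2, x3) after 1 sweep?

Iteration 1:
  x1 = (11 - (2)·1.000 - (-1)·1.000) / (6) = 1.667
  x2 = (7 - (-4)·1.000 - (1)·1.000) / (9) = 1.111
  x3 = (-10 - (-2)·1.000 - (4)·1.000) / (9) = -1.333

(1.667, 1.111, -1.333)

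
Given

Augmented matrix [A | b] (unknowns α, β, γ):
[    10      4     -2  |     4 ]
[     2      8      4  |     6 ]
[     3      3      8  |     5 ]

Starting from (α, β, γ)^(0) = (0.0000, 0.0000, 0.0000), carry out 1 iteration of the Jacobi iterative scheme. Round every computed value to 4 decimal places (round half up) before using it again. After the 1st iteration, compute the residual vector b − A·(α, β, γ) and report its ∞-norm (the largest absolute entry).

Iteration 1:
  α = (4 - (4)·0.0000 - (-2)·0.0000) / (10) = 0.4000
  β = (6 - (2)·0.0000 - (4)·0.0000) / (8) = 0.7500
  γ = (5 - (3)·0.0000 - (3)·0.0000) / (8) = 0.6250
Residual b − A·x = (-1.7500, -3.3000, -3.4500); ∞-norm = 3.4500

3.4500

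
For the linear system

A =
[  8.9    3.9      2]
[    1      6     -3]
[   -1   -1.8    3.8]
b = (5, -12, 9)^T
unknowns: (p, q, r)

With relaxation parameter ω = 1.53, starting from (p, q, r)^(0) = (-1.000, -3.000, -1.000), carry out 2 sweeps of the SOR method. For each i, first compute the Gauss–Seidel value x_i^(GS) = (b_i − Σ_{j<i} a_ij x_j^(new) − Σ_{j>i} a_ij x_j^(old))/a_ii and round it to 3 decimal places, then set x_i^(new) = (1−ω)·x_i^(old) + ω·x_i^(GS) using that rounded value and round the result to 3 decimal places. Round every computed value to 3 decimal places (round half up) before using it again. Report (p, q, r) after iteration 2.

Iteration 1:
  p: GS value = (5 - (3.9)·-3.000 - (2)·-1.000) / (8.9) = 2.101;  p ← (1−ω)·-1.000 + ω·2.101 = 3.745
  q: GS value = (-12 - (1)·3.745 - (-3)·-1.000) / (6) = -3.124;  q ← (1−ω)·-3.000 + ω·-3.124 = -3.190
  r: GS value = (9 - (-1)·3.745 - (-1.8)·-3.190) / (3.8) = 1.843;  r ← (1−ω)·-1.000 + ω·1.843 = 3.350
Iteration 2:
  p: GS value = (5 - (3.9)·-3.190 - (2)·3.350) / (8.9) = 1.207;  p ← (1−ω)·3.745 + ω·1.207 = -0.138
  q: GS value = (-12 - (1)·-0.138 - (-3)·3.350) / (6) = -0.302;  q ← (1−ω)·-3.190 + ω·-0.302 = 1.229
  r: GS value = (9 - (-1)·-0.138 - (-1.8)·1.229) / (3.8) = 2.914;  r ← (1−ω)·3.350 + ω·2.914 = 2.683

(-0.138, 1.229, 2.683)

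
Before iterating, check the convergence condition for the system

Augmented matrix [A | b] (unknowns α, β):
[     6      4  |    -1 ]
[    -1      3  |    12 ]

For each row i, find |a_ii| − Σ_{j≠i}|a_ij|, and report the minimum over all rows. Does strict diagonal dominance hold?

row 1: |6| − (4) = 2
row 2: |3| − (1) = 2
minimum over rows = 2 → strictly diagonally dominant (convergence guaranteed)

2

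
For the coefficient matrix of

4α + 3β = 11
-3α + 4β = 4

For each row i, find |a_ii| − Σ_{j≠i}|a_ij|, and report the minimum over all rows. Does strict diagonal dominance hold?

1

row 1: |4| − (3) = 1
row 2: |4| − (3) = 1
minimum over rows = 1 → strictly diagonally dominant (convergence guaranteed)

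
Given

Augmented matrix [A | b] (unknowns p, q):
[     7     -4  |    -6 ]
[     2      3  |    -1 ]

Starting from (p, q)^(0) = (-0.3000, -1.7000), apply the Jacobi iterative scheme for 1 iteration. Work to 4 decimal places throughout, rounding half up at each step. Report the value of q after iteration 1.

-0.1333

Iteration 1:
  p = (-6 - (-4)·-1.7000) / (7) = -1.8286
  q = (-1 - (2)·-0.3000) / (3) = -0.1333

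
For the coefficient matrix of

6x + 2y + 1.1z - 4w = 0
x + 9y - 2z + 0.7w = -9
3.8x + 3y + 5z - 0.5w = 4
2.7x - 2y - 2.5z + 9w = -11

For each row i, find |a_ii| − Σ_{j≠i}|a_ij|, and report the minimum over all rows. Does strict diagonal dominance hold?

row 1: |6| − (2+1.1+4) = -1.1
row 2: |9| − (1+2+0.7) = 5.3
row 3: |5| − (3.8+3+0.5) = -2.3
row 4: |9| − (2.7+2+2.5) = 1.8
minimum over rows = -2.3 → not strictly diagonally dominant

-2.3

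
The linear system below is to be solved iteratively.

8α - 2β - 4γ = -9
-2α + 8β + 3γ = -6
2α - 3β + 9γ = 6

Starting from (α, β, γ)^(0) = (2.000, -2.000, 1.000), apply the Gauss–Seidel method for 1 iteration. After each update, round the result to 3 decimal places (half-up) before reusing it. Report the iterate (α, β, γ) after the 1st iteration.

Iteration 1:
  α = (-9 - (-2)·-2.000 - (-4)·1.000) / (8) = -1.125
  β = (-6 - (-2)·-1.125 - (3)·1.000) / (8) = -1.406
  γ = (6 - (2)·-1.125 - (-3)·-1.406) / (9) = 0.448

(-1.125, -1.406, 0.448)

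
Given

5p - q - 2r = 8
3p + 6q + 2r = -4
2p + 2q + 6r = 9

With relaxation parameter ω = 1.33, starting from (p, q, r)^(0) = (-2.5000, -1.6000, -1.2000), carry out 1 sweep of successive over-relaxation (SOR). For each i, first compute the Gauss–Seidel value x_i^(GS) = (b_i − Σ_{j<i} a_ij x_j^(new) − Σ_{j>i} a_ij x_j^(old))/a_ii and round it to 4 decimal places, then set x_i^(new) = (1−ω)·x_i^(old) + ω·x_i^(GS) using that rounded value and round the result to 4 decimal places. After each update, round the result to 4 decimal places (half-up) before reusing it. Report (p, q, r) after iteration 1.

Iteration 1:
  p: GS value = (8 - (-1)·-1.6000 - (-2)·-1.2000) / (5) = 0.8000;  p ← (1−ω)·-2.5000 + ω·0.8000 = 1.8890
  q: GS value = (-4 - (3)·1.8890 - (2)·-1.2000) / (6) = -1.2112;  q ← (1−ω)·-1.6000 + ω·-1.2112 = -1.0829
  r: GS value = (9 - (2)·1.8890 - (2)·-1.0829) / (6) = 1.2313;  r ← (1−ω)·-1.2000 + ω·1.2313 = 2.0336

(1.8890, -1.0829, 2.0336)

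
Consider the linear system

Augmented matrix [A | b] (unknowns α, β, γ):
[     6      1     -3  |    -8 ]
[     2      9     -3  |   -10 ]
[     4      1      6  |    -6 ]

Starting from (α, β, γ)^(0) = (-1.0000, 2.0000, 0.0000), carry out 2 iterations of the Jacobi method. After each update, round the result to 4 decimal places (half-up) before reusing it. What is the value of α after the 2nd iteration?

-1.5185

Iteration 1:
  α = (-8 - (1)·2.0000 - (-3)·0.0000) / (6) = -1.6667
  β = (-10 - (2)·-1.0000 - (-3)·0.0000) / (9) = -0.8889
  γ = (-6 - (4)·-1.0000 - (1)·2.0000) / (6) = -0.6667
Iteration 2:
  α = (-8 - (1)·-0.8889 - (-3)·-0.6667) / (6) = -1.5185
  β = (-10 - (2)·-1.6667 - (-3)·-0.6667) / (9) = -0.9630
  γ = (-6 - (4)·-1.6667 - (1)·-0.8889) / (6) = 0.2593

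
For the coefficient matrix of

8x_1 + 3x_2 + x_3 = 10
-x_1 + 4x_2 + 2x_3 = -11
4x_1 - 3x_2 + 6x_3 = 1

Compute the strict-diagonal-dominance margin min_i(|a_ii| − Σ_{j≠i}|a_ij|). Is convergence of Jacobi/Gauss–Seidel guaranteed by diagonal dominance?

row 1: |8| − (3+1) = 4
row 2: |4| − (1+2) = 1
row 3: |6| − (4+3) = -1
minimum over rows = -1 → not strictly diagonally dominant

-1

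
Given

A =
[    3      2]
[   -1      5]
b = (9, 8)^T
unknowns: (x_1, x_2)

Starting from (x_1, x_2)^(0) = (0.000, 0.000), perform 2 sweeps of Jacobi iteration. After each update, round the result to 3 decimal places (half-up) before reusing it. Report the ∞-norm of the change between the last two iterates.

Iteration 1:
  x_1 = (9 - (2)·0.000) / (3) = 3.000
  x_2 = (8 - (-1)·0.000) / (5) = 1.600
Iteration 2:
  x_1 = (9 - (2)·1.600) / (3) = 1.933
  x_2 = (8 - (-1)·3.000) / (5) = 2.200
Change: (-1.067, 0.600) → max |·| = 1.067

1.067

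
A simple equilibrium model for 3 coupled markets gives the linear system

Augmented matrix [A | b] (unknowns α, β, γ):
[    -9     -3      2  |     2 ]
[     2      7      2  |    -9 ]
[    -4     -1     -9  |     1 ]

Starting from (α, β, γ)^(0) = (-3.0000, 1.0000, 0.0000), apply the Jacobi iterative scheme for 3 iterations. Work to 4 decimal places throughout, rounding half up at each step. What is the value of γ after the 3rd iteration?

Iteration 1:
  α = (2 - (-3)·1.0000 - (2)·0.0000) / (-9) = -0.5556
  β = (-9 - (2)·-3.0000 - (2)·0.0000) / (7) = -0.4286
  γ = (1 - (-4)·-3.0000 - (-1)·1.0000) / (-9) = 1.1111
Iteration 2:
  α = (2 - (-3)·-0.4286 - (2)·1.1111) / (-9) = 0.1676
  β = (-9 - (2)·-0.5556 - (2)·1.1111) / (7) = -1.4444
  γ = (1 - (-4)·-0.5556 - (-1)·-0.4286) / (-9) = 0.1834
Iteration 3:
  α = (2 - (-3)·-1.4444 - (2)·0.1834) / (-9) = 0.3000
  β = (-9 - (2)·0.1676 - (2)·0.1834) / (7) = -1.3860
  γ = (1 - (-4)·0.1676 - (-1)·-1.4444) / (-9) = -0.0251

-0.0251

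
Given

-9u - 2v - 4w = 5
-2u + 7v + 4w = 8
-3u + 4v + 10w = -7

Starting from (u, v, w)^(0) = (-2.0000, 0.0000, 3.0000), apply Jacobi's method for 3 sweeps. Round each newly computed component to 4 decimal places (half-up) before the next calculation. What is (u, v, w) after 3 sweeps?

Iteration 1:
  u = (5 - (-2)·0.0000 - (-4)·3.0000) / (-9) = -1.8889
  v = (8 - (-2)·-2.0000 - (4)·3.0000) / (7) = -1.1429
  w = (-7 - (-3)·-2.0000 - (4)·0.0000) / (10) = -1.3000
Iteration 2:
  u = (5 - (-2)·-1.1429 - (-4)·-1.3000) / (-9) = 0.2762
  v = (8 - (-2)·-1.8889 - (4)·-1.3000) / (7) = 1.3460
  w = (-7 - (-3)·-1.8889 - (4)·-1.1429) / (10) = -0.8095
Iteration 3:
  u = (5 - (-2)·1.3460 - (-4)·-0.8095) / (-9) = -0.4949
  v = (8 - (-2)·0.2762 - (4)·-0.8095) / (7) = 1.6843
  w = (-7 - (-3)·0.2762 - (4)·1.3460) / (10) = -1.1555

(-0.4949, 1.6843, -1.1555)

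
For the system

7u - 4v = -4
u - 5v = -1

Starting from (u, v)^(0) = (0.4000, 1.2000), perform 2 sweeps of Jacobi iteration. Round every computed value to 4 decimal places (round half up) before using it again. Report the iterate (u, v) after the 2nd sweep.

Iteration 1:
  u = (-4 - (-4)·1.2000) / (7) = 0.1143
  v = (-1 - (1)·0.4000) / (-5) = 0.2800
Iteration 2:
  u = (-4 - (-4)·0.2800) / (7) = -0.4114
  v = (-1 - (1)·0.1143) / (-5) = 0.2229

(-0.4114, 0.2229)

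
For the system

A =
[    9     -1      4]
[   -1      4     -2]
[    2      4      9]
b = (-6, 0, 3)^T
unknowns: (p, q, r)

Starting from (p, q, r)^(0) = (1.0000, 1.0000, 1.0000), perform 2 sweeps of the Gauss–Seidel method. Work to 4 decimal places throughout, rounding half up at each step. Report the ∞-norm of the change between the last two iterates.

Iteration 1:
  p = (-6 - (-1)·1.0000 - (4)·1.0000) / (9) = -1.0000
  q = (0 - (-1)·-1.0000 - (-2)·1.0000) / (4) = 0.2500
  r = (3 - (2)·-1.0000 - (4)·0.2500) / (9) = 0.4444
Iteration 2:
  p = (-6 - (-1)·0.2500 - (4)·0.4444) / (9) = -0.8364
  q = (0 - (-1)·-0.8364 - (-2)·0.4444) / (4) = 0.0131
  r = (3 - (2)·-0.8364 - (4)·0.0131) / (9) = 0.5134
Change: (0.1636, -0.2369, 0.0690) → max |·| = 0.2369

0.2369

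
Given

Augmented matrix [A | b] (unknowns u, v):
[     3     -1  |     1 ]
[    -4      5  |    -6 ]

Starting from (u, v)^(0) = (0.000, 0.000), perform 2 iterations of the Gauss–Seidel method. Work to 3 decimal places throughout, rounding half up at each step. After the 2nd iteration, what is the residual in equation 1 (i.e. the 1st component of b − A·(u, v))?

-0.248

Iteration 1:
  u = (1 - (-1)·0.000) / (3) = 0.333
  v = (-6 - (-4)·0.333) / (5) = -0.934
Iteration 2:
  u = (1 - (-1)·-0.934) / (3) = 0.022
  v = (-6 - (-4)·0.022) / (5) = -1.182
Residual b − A·x = (-0.248, -0.002)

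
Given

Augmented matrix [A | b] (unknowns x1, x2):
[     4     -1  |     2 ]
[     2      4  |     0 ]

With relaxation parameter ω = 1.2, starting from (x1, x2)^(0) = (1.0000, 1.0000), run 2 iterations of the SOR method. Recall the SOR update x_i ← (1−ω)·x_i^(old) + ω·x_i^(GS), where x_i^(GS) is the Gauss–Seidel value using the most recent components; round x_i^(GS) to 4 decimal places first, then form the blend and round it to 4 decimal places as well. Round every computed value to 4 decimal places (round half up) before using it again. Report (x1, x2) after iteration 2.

(0.2740, -0.0404)

Iteration 1:
  x1: GS value = (2 - (-1)·1.0000) / (4) = 0.7500;  x1 ← (1−ω)·1.0000 + ω·0.7500 = 0.7000
  x2: GS value = (0 - (2)·0.7000) / (4) = -0.3500;  x2 ← (1−ω)·1.0000 + ω·-0.3500 = -0.6200
Iteration 2:
  x1: GS value = (2 - (-1)·-0.6200) / (4) = 0.3450;  x1 ← (1−ω)·0.7000 + ω·0.3450 = 0.2740
  x2: GS value = (0 - (2)·0.2740) / (4) = -0.1370;  x2 ← (1−ω)·-0.6200 + ω·-0.1370 = -0.0404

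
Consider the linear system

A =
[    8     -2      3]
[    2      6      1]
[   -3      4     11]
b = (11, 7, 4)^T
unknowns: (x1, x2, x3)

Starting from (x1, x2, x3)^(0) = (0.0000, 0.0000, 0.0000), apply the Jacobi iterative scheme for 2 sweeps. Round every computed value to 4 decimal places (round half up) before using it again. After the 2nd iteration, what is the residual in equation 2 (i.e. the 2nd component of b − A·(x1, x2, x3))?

Iteration 1:
  x1 = (11 - (-2)·0.0000 - (3)·0.0000) / (8) = 1.3750
  x2 = (7 - (2)·0.0000 - (1)·0.0000) / (6) = 1.1667
  x3 = (4 - (-3)·0.0000 - (4)·0.0000) / (11) = 0.3636
Iteration 2:
  x1 = (11 - (-2)·1.1667 - (3)·0.3636) / (8) = 1.5303
  x2 = (7 - (2)·1.3750 - (1)·0.3636) / (6) = 0.6477
  x3 = (4 - (-3)·1.3750 - (4)·1.1667) / (11) = 0.3144
Residual b − A·x = (-0.8902, -0.2612, 2.5417)

-0.2612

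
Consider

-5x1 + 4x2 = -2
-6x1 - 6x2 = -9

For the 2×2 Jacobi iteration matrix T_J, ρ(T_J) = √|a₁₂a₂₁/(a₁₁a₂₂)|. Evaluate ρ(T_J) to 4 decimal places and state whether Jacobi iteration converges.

a₁₂a₂₁/(a₁₁a₂₂) = (4)·(-6) / ((-5)·(-6)) = -0.800000
ρ = √|-0.800000| = √0.800000 = 0.8944
ρ < 1, so Jacobi converges

0.8944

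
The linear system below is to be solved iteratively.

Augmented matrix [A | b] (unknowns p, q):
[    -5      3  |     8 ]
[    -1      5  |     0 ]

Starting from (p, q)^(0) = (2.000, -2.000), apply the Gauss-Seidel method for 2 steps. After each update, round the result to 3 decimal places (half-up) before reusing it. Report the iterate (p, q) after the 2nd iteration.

Iteration 1:
  p = (8 - (3)·-2.000) / (-5) = -2.800
  q = (0 - (-1)·-2.800) / (5) = -0.560
Iteration 2:
  p = (8 - (3)·-0.560) / (-5) = -1.936
  q = (0 - (-1)·-1.936) / (5) = -0.387

(-1.936, -0.387)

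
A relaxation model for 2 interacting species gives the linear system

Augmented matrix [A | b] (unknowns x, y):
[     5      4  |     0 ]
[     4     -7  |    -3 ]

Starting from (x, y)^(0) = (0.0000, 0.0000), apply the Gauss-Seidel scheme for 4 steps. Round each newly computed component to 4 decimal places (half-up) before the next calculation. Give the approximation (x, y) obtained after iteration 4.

Iteration 1:
  x = (0 - (4)·0.0000) / (5) = 0.0000
  y = (-3 - (4)·0.0000) / (-7) = 0.4286
Iteration 2:
  x = (0 - (4)·0.4286) / (5) = -0.3429
  y = (-3 - (4)·-0.3429) / (-7) = 0.2326
Iteration 3:
  x = (0 - (4)·0.2326) / (5) = -0.1861
  y = (-3 - (4)·-0.1861) / (-7) = 0.3222
Iteration 4:
  x = (0 - (4)·0.3222) / (5) = -0.2578
  y = (-3 - (4)·-0.2578) / (-7) = 0.2813

(-0.2578, 0.2813)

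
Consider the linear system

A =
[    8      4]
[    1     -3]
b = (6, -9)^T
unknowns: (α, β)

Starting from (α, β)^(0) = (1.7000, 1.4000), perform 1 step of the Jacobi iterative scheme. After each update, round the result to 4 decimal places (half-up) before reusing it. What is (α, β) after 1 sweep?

(0.0500, 3.5667)

Iteration 1:
  α = (6 - (4)·1.4000) / (8) = 0.0500
  β = (-9 - (1)·1.7000) / (-3) = 3.5667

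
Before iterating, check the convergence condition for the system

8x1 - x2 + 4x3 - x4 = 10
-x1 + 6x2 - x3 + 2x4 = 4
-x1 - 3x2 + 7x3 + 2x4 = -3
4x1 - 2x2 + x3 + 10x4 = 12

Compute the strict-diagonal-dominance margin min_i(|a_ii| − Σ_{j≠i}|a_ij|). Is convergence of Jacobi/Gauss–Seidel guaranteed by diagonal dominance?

1

row 1: |8| − (1+4+1) = 2
row 2: |6| − (1+1+2) = 2
row 3: |7| − (1+3+2) = 1
row 4: |10| − (4+2+1) = 3
minimum over rows = 1 → strictly diagonally dominant (convergence guaranteed)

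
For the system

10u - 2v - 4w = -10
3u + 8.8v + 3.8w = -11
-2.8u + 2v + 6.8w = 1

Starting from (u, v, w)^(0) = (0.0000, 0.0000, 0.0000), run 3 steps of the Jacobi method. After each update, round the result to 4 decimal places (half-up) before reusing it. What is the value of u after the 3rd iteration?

Iteration 1:
  u = (-10 - (-2)·0.0000 - (-4)·0.0000) / (10) = -1.0000
  v = (-11 - (3)·0.0000 - (3.8)·0.0000) / (8.8) = -1.2500
  w = (1 - (-2.8)·0.0000 - (2)·0.0000) / (6.8) = 0.1471
Iteration 2:
  u = (-10 - (-2)·-1.2500 - (-4)·0.1471) / (10) = -1.1912
  v = (-11 - (3)·-1.0000 - (3.8)·0.1471) / (8.8) = -0.9726
  w = (1 - (-2.8)·-1.0000 - (2)·-1.2500) / (6.8) = 0.1029
Iteration 3:
  u = (-10 - (-2)·-0.9726 - (-4)·0.1029) / (10) = -1.1534
  v = (-11 - (3)·-1.1912 - (3.8)·0.1029) / (8.8) = -0.8883
  w = (1 - (-2.8)·-1.1912 - (2)·-0.9726) / (6.8) = -0.0574

-1.1534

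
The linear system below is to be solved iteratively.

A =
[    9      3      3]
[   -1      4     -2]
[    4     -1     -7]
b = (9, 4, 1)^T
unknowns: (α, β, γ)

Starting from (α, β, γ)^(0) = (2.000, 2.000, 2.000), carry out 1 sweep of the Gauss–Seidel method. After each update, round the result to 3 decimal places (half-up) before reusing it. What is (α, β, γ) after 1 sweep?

Iteration 1:
  α = (9 - (3)·2.000 - (3)·2.000) / (9) = -0.333
  β = (4 - (-1)·-0.333 - (-2)·2.000) / (4) = 1.917
  γ = (1 - (4)·-0.333 - (-1)·1.917) / (-7) = -0.607

(-0.333, 1.917, -0.607)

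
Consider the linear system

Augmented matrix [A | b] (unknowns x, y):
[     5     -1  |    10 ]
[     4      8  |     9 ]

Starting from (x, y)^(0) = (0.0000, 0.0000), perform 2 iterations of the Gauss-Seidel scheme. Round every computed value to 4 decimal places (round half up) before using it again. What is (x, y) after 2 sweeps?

(2.0250, 0.1125)

Iteration 1:
  x = (10 - (-1)·0.0000) / (5) = 2.0000
  y = (9 - (4)·2.0000) / (8) = 0.1250
Iteration 2:
  x = (10 - (-1)·0.1250) / (5) = 2.0250
  y = (9 - (4)·2.0250) / (8) = 0.1125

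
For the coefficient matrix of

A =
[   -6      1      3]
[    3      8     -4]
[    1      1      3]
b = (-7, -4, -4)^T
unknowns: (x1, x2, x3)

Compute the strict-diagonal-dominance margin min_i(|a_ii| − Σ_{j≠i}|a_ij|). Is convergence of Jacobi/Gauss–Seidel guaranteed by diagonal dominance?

1

row 1: |-6| − (1+3) = 2
row 2: |8| − (3+4) = 1
row 3: |3| − (1+1) = 1
minimum over rows = 1 → strictly diagonally dominant (convergence guaranteed)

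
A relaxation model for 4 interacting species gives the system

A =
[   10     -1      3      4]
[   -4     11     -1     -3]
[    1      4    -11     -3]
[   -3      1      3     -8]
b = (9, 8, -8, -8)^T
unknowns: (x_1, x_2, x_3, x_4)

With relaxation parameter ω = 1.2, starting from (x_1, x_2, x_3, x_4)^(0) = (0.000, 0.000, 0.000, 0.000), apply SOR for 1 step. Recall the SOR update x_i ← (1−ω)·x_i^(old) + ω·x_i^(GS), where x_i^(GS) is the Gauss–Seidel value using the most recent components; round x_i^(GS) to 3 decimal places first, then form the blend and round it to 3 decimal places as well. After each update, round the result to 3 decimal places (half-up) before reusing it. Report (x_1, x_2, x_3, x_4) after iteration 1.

Iteration 1:
  x_1: GS value = (9 - (-1)·0.000 - (3)·0.000 - (4)·0.000) / (10) = 0.900;  x_1 ← (1−ω)·0.000 + ω·0.900 = 1.080
  x_2: GS value = (8 - (-4)·1.080 - (-1)·0.000 - (-3)·0.000) / (11) = 1.120;  x_2 ← (1−ω)·0.000 + ω·1.120 = 1.344
  x_3: GS value = (-8 - (1)·1.080 - (4)·1.344 - (-3)·0.000) / (-11) = 1.314;  x_3 ← (1−ω)·0.000 + ω·1.314 = 1.577
  x_4: GS value = (-8 - (-3)·1.080 - (1)·1.344 - (3)·1.577) / (-8) = 1.354;  x_4 ← (1−ω)·0.000 + ω·1.354 = 1.625

(1.080, 1.344, 1.577, 1.625)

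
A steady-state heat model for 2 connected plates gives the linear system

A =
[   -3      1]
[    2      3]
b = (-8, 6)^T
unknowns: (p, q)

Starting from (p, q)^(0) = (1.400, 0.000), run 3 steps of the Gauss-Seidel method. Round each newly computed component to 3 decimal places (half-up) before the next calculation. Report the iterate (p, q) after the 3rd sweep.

Iteration 1:
  p = (-8 - (1)·0.000) / (-3) = 2.667
  q = (6 - (2)·2.667) / (3) = 0.222
Iteration 2:
  p = (-8 - (1)·0.222) / (-3) = 2.741
  q = (6 - (2)·2.741) / (3) = 0.173
Iteration 3:
  p = (-8 - (1)·0.173) / (-3) = 2.724
  q = (6 - (2)·2.724) / (3) = 0.184

(2.724, 0.184)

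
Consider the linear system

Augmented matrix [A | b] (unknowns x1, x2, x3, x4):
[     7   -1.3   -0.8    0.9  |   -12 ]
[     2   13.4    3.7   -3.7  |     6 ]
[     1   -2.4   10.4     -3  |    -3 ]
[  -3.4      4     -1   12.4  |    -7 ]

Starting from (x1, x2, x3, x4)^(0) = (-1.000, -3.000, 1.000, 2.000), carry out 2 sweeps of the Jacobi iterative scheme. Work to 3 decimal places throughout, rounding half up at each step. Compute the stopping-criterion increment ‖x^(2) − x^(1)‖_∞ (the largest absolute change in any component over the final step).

Iteration 1:
  x1 = (-12 - (-1.3)·-3.000 - (-0.8)·1.000 - (0.9)·2.000) / (7) = -2.414
  x2 = (6 - (2)·-1.000 - (3.7)·1.000 - (-3.7)·2.000) / (13.4) = 0.873
  x3 = (-3 - (1)·-1.000 - (-2.4)·-3.000 - (-3)·2.000) / (10.4) = -0.308
  x4 = (-7 - (-3.4)·-1.000 - (4)·-3.000 - (-1)·1.000) / (12.4) = 0.210
Iteration 2:
  x1 = (-12 - (-1.3)·0.873 - (-0.8)·-0.308 - (0.9)·0.210) / (7) = -1.614
  x2 = (6 - (2)·-2.414 - (3.7)·-0.308 - (-3.7)·0.210) / (13.4) = 0.951
  x3 = (-3 - (1)·-2.414 - (-2.4)·0.873 - (-3)·0.210) / (10.4) = 0.206
  x4 = (-7 - (-3.4)·-2.414 - (4)·0.873 - (-1)·-0.308) / (12.4) = -1.533
Change: (0.800, 0.078, 0.514, -1.743) → max |·| = 1.743

1.743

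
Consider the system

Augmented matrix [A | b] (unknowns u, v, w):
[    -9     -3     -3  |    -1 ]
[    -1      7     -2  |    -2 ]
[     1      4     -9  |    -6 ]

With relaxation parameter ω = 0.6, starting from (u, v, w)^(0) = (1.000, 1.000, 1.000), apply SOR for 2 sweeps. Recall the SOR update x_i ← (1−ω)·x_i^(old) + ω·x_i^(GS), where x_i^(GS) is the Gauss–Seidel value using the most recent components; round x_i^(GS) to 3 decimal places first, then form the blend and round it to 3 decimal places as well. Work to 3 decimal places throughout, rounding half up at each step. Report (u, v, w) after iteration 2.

(-0.170, 0.133, 0.789)

Iteration 1:
  u: GS value = (-1 - (-3)·1.000 - (-3)·1.000) / (-9) = -0.556;  u ← (1−ω)·1.000 + ω·-0.556 = 0.066
  v: GS value = (-2 - (-1)·0.066 - (-2)·1.000) / (7) = 0.009;  v ← (1−ω)·1.000 + ω·0.009 = 0.405
  w: GS value = (-6 - (1)·0.066 - (4)·0.405) / (-9) = 0.854;  w ← (1−ω)·1.000 + ω·0.854 = 0.912
Iteration 2:
  u: GS value = (-1 - (-3)·0.405 - (-3)·0.912) / (-9) = -0.328;  u ← (1−ω)·0.066 + ω·-0.328 = -0.170
  v: GS value = (-2 - (-1)·-0.170 - (-2)·0.912) / (7) = -0.049;  v ← (1−ω)·0.405 + ω·-0.049 = 0.133
  w: GS value = (-6 - (1)·-0.170 - (4)·0.133) / (-9) = 0.707;  w ← (1−ω)·0.912 + ω·0.707 = 0.789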